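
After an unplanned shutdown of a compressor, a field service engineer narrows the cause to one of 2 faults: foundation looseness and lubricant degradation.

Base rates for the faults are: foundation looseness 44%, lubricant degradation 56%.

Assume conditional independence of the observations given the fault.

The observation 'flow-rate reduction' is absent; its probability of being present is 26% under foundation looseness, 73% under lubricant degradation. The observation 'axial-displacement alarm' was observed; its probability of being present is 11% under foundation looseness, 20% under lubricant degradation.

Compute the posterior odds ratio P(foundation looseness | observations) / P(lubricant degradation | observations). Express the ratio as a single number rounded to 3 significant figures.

Posterior odds equal prior odds times the likelihood ratio; only the two competing hypotheses matter (using 1 − P(present | H) for each absent observation).
  foundation looseness: 0.44 × (1 − 0.26) × 0.11 = 0.035816
  lubricant degradation: 0.56 × (1 − 0.73) × 0.20 = 0.03024
Odds(foundation looseness : lubricant degradation) = 0.035816 / 0.03024 ≈ 1.18.

1.18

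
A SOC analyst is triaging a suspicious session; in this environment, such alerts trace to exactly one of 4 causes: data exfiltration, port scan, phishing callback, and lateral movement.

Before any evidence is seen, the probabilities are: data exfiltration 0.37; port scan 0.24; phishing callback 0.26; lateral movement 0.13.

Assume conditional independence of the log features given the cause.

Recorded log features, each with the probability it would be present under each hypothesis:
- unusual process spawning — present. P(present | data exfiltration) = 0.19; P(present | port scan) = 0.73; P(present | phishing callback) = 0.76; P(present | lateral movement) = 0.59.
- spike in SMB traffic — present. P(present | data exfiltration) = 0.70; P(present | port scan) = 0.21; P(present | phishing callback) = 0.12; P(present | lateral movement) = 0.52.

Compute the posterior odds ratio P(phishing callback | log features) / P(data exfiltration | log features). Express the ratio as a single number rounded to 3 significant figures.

0.482

The normalizing constant cancels in an odds ratio, so compute prior × likelihood for the two hypotheses only:
  phishing callback: 0.26 × 0.76 × 0.12 = 0.023712
  data exfiltration: 0.37 × 0.19 × 0.70 = 0.04921
Posterior odds = 0.023712 / 0.04921 ≈ 0.482.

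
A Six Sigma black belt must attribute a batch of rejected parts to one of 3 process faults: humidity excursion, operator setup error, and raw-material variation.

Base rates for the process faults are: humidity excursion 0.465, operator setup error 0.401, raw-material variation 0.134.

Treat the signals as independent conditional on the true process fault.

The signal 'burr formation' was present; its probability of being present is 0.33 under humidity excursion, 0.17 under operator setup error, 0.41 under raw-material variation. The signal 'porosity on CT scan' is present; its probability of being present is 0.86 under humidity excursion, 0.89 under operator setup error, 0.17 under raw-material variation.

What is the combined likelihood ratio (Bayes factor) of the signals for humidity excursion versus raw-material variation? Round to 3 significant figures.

Joint likelihood of the signal pattern under each hypothesis:
  humidity excursion: 0.33 × 0.86 = 0.2838
  raw-material variation: 0.41 × 0.17 = 0.0697
Bayes factor = 0.2838 / 0.0697 ≈ 4.07

4.07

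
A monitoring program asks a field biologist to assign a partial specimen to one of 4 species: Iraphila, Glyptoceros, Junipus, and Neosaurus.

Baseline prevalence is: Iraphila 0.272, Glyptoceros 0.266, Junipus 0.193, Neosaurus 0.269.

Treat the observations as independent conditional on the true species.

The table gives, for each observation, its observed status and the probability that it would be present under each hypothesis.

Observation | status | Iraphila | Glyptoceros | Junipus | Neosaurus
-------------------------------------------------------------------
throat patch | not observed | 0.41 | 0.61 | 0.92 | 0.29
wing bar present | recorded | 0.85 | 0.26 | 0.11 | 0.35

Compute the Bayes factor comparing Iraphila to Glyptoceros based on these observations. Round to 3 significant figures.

4.95

Take the product of per-observation likelihoods under each hypothesis (using 1 − P(present | H) for each absent observation), then divide.
  Iraphila: (1 − 0.41) × 0.85 = 0.5015
  Glyptoceros: (1 − 0.61) × 0.26 = 0.1014
Bayes factor = 0.5015 / 0.1014 ≈ 4.95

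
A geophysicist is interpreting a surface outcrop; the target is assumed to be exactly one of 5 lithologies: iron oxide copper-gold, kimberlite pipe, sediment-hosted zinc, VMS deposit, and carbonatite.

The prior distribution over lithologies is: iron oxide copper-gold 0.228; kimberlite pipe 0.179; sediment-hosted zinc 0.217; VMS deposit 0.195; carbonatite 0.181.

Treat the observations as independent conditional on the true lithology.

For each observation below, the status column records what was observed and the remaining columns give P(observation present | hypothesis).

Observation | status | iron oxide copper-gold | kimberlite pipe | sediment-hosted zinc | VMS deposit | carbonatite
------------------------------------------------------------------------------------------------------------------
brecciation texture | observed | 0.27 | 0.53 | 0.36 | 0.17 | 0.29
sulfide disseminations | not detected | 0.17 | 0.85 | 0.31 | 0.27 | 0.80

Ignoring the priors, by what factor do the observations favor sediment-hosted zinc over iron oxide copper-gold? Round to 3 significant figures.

1.11

The Bayes factor is the ratio of the joint likelihoods of the evidence pattern under the two hypotheses (using 1 − P(present | H) for each absent observation).
  sediment-hosted zinc: 0.36 × (1 − 0.31) = 0.2484
  iron oxide copper-gold: 0.27 × (1 − 0.17) = 0.2241
Bayes factor = 0.2484 / 0.2241 ≈ 1.11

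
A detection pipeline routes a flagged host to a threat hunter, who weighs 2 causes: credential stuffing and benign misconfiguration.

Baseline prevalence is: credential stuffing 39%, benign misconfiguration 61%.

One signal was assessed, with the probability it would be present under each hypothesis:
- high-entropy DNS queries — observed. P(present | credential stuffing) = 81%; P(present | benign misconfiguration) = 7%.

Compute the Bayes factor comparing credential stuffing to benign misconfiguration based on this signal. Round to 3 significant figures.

Likelihood of this signal under each hypothesis:
  credential stuffing: 0.81
  benign misconfiguration: 0.07
Bayes factor = 0.81 / 0.07 ≈ 11.6

11.6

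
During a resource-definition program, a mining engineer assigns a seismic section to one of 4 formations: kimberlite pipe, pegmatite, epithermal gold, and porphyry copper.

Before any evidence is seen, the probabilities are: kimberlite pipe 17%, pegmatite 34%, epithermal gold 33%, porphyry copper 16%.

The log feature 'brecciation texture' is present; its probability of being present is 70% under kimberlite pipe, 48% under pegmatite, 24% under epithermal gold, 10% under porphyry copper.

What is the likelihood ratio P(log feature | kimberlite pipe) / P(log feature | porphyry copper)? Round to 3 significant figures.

7.00

The Bayes factor is the ratio of the two likelihoods.
  kimberlite pipe: 0.7
  porphyry copper: 0.1
Bayes factor = 0.7 / 0.1 ≈ 7.00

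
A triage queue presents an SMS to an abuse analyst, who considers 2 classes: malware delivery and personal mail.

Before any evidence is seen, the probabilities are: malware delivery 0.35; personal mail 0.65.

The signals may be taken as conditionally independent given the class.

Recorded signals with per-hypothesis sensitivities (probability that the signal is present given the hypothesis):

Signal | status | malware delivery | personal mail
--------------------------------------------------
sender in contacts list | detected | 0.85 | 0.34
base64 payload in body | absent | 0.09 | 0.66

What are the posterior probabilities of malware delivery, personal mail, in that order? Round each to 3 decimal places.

For each hypothesis, the unnormalized posterior weight is prior × product of the signal likelihoods (using 1 − P(present | H) for each absent signal):
  malware delivery: 0.35 × 0.85 × (1 − 0.09) = 0.27072
  personal mail: 0.65 × 0.34 × (1 − 0.66) = 0.07514
Marginal likelihood of the evidence = 0.34586.
P(malware delivery | evidence) = 0.27072 / 0.34586 ≈ 0.783
P(personal mail | evidence) = 0.07514 / 0.34586 ≈ 0.217

0.783, 0.217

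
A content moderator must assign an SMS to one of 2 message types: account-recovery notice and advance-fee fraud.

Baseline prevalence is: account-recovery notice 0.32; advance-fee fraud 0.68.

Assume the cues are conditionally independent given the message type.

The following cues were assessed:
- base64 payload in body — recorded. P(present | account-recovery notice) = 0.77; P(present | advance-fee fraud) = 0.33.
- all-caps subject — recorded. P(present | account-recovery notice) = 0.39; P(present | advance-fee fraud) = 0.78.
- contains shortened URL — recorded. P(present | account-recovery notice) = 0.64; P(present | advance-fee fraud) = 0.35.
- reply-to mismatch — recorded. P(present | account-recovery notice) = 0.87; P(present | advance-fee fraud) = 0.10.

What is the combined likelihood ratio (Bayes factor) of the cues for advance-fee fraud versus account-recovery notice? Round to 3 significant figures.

Joint likelihood of the cue pattern under each hypothesis:
  advance-fee fraud: 0.33 × 0.78 × 0.35 × 0.10 = 0.009009
  account-recovery notice: 0.77 × 0.39 × 0.64 × 0.87 = 0.16721
Bayes factor = 0.009009 / 0.16721 ≈ 0.0539

0.0539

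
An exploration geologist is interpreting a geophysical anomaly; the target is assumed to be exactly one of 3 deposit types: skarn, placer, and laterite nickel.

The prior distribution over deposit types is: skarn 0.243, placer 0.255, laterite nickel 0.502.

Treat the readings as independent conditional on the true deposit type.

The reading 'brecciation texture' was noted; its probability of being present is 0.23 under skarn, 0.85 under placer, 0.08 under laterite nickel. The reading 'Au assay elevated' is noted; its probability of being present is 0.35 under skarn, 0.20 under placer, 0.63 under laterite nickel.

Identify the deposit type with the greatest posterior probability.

placer

Multiply each prior by the joint likelihood of the reading pattern:
  skarn: 0.243 × 0.23 × 0.35 = 0.019561
  placer: 0.255 × 0.85 × 0.20 = 0.04335
  laterite nickel: 0.502 × 0.08 × 0.63 = 0.025301
Normalizing constant Z = 0.019561 + 0.04335 + 0.025301 = 0.088212.
P(skarn | evidence) ≈ 0.019561 / 0.088212 ≈ 0.222
P(placer | evidence) ≈ 0.04335 / 0.088212 ≈ 0.491
P(laterite nickel | evidence) ≈ 0.025301 / 0.088212 ≈ 0.287
The largest is 0.491, so placer is most probable.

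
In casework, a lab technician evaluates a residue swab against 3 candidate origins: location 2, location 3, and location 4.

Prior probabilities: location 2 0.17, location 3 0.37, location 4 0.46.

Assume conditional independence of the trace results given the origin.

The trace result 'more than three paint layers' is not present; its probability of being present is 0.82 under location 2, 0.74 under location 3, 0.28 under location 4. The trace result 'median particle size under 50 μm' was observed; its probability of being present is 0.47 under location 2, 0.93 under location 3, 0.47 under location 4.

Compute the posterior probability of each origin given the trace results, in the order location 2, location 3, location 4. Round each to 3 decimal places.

0.055, 0.345, 0.600

For each hypothesis, the unnormalized posterior weight is prior × product of the trace result likelihoods (using 1 − P(present | H) for each absent trace result):
  location 2: 0.17 × (1 − 0.82) × 0.47 = 0.014382
  location 3: 0.37 × (1 − 0.74) × 0.93 = 0.089466
  location 4: 0.46 × (1 − 0.28) × 0.47 = 0.15566
The unnormalized weights sum to 0.25951.
P(location 2 | evidence) = 0.014382 / 0.25951 ≈ 0.055
P(location 3 | evidence) = 0.089466 / 0.25951 ≈ 0.345
P(location 4 | evidence) = 0.15566 / 0.25951 ≈ 0.600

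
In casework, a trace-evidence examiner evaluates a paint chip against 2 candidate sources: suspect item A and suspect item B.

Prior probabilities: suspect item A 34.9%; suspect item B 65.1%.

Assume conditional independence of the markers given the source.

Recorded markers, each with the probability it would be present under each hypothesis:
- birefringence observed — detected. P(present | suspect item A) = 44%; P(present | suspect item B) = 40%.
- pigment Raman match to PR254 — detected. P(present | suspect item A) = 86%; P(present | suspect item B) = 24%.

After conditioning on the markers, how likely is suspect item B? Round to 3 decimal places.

0.321

Multiply each prior by the joint likelihood of the marker pattern:
  suspect item A: 0.349 × 0.44 × 0.86 = 0.13206
  suspect item B: 0.651 × 0.40 × 0.24 = 0.062496
The unnormalized weights sum to 0.19456.
P(suspect item B | evidence) = 0.062496 / 0.19456 ≈ 0.321.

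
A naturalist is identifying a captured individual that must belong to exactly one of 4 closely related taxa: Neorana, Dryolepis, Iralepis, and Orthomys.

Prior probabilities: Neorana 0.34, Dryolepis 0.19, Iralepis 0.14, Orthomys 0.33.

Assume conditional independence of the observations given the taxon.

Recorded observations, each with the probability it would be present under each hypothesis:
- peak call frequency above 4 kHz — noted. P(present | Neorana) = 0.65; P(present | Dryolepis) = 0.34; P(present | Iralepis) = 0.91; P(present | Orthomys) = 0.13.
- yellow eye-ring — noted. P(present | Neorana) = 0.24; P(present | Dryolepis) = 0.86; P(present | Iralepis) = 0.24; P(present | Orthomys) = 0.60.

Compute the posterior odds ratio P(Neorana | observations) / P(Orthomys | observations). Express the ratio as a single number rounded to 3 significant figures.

Posterior odds equal prior odds times the likelihood ratio; only the two competing hypotheses matter.
  Neorana: 0.34 × 0.65 × 0.24 = 0.05304
  Orthomys: 0.33 × 0.13 × 0.60 = 0.02574
Odds(Neorana : Orthomys) = 0.05304 / 0.02574 ≈ 2.06.

2.06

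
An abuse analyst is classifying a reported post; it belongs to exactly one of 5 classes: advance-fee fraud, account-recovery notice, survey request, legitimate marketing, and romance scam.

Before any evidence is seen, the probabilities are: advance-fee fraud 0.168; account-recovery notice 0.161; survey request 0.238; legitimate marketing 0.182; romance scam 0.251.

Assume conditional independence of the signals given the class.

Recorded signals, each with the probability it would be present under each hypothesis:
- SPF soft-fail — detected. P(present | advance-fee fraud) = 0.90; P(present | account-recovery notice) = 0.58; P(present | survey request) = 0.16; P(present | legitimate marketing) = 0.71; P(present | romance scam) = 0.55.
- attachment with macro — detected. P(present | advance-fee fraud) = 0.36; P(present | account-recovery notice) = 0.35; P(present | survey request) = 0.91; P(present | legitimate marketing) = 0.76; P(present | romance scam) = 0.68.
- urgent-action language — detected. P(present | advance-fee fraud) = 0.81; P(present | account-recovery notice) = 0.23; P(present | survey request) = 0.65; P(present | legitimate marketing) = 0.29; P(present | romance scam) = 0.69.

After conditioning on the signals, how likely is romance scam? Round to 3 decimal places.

For each hypothesis, the unnormalized posterior weight is prior × product of the signal likelihoods:
  advance-fee fraud: 0.168 × 0.90 × 0.36 × 0.81 = 0.04409
  account-recovery notice: 0.161 × 0.58 × 0.35 × 0.23 = 0.0075171
  survey request: 0.238 × 0.16 × 0.91 × 0.65 = 0.022524
  legitimate marketing: 0.182 × 0.71 × 0.76 × 0.29 = 0.02848
  romance scam: 0.251 × 0.55 × 0.68 × 0.69 = 0.064773
Marginal likelihood of the evidence = 0.16738.
P(romance scam | evidence) = 0.064773 / 0.16738 ≈ 0.387.

0.387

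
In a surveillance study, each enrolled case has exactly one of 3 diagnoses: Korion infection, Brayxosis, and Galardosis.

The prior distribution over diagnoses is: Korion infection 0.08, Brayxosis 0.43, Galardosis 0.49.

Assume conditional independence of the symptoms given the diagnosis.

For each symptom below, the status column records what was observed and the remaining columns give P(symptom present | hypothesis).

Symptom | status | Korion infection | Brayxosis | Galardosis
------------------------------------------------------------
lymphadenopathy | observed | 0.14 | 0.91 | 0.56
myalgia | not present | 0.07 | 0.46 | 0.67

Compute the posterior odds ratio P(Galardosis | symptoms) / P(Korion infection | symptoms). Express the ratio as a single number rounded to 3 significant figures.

8.69

Unnormalized posterior weight (prior times the symptom likelihoods) for each of the two hypotheses (using 1 − P(present | H) for each absent symptom):
  Galardosis: 0.49 × 0.56 × (1 − 0.67) = 0.090552
  Korion infection: 0.08 × 0.14 × (1 − 0.07) = 0.010416
Odds(Galardosis : Korion infection) = 0.090552 / 0.010416 ≈ 8.69.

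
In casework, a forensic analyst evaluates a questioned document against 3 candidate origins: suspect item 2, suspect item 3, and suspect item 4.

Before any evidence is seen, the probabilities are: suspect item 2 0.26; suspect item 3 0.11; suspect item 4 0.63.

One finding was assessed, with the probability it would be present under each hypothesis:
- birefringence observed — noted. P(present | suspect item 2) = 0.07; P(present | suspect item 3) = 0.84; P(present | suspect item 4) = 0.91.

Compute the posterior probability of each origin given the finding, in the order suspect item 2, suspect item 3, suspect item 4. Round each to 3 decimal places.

For each hypothesis, the unnormalized posterior weight is prior × likelihood:
  suspect item 2: 0.26 × 0.07 = 0.0182
  suspect item 3: 0.11 × 0.84 = 0.0924
  suspect item 4: 0.63 × 0.91 = 0.5733
Marginal likelihood of the evidence = 0.6839.
P(suspect item 2 | evidence) = 0.0182 / 0.6839 ≈ 0.027
P(suspect item 3 | evidence) = 0.0924 / 0.6839 ≈ 0.135
P(suspect item 4 | evidence) = 0.5733 / 0.6839 ≈ 0.838

0.027, 0.135, 0.838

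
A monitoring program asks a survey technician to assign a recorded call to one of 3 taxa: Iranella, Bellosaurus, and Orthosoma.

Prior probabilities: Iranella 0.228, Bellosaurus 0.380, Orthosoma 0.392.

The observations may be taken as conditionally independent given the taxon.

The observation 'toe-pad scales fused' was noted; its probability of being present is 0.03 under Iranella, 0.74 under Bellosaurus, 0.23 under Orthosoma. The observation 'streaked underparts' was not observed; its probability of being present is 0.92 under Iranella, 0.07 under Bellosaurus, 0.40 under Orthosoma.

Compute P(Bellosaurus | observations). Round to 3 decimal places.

By Bayes' rule with conditional independence, the unnormalized weight for each hypothesis is prior × ∏ likelihoods (using 1 − P(present | H) for each absent observation):
  Iranella: 0.228 × 0.03 × (1 − 0.92) = 0.0005472
  Bellosaurus: 0.380 × 0.74 × (1 − 0.07) = 0.26152
  Orthosoma: 0.392 × 0.23 × (1 − 0.40) = 0.054096
The unnormalized weights sum to 0.31616.
P(Bellosaurus | evidence) = 0.26152 / 0.31616 ≈ 0.827.

0.827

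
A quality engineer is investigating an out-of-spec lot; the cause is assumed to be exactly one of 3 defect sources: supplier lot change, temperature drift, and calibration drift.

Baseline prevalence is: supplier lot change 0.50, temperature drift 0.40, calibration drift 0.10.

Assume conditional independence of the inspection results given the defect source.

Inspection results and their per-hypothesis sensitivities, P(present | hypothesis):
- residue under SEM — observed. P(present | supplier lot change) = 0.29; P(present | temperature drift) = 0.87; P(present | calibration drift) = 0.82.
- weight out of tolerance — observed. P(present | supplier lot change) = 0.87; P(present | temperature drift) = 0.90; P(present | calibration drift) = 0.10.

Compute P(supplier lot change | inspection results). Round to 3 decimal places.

0.282

Multiply each prior by the joint likelihood of the inspection result pattern:
  supplier lot change: 0.50 × 0.29 × 0.87 = 0.12615
  temperature drift: 0.40 × 0.87 × 0.90 = 0.3132
  calibration drift: 0.10 × 0.82 × 0.10 = 0.0082
Marginal likelihood of the evidence = 0.44755.
P(supplier lot change | evidence) = 0.12615 / 0.44755 ≈ 0.282.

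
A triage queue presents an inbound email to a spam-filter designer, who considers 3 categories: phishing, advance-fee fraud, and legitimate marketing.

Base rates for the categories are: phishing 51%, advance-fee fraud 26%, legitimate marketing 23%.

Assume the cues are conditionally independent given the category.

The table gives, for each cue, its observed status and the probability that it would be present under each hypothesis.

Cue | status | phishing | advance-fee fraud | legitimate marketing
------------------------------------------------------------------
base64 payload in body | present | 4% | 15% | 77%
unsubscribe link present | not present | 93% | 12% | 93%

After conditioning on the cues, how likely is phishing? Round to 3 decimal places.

0.030

By Bayes' rule with conditional independence, the unnormalized weight for each hypothesis is prior × ∏ likelihoods (using 1 − P(present | H) for each absent cue):
  phishing: 0.51 × 0.04 × (1 − 0.93) = 0.001428
  advance-fee fraud: 0.26 × 0.15 × (1 − 0.12) = 0.03432
  legitimate marketing: 0.23 × 0.77 × (1 − 0.93) = 0.012397
The unnormalized weights sum to 0.048145.
P(phishing | evidence) = 0.001428 / 0.048145 ≈ 0.030.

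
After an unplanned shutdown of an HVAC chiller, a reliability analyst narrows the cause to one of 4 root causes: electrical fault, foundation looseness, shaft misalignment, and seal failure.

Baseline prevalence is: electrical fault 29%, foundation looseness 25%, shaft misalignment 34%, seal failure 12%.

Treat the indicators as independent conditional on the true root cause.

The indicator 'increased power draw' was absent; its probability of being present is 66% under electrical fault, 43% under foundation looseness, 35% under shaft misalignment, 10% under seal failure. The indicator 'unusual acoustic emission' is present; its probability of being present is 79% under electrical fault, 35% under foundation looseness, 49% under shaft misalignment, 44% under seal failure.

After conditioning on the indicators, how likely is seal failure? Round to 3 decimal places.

0.168

By Bayes' rule with conditional independence, the unnormalized weight for each hypothesis is prior × ∏ likelihoods (using 1 − P(present | H) for each absent indicator):
  electrical fault: 0.29 × (1 − 0.66) × 0.79 = 0.077894
  foundation looseness: 0.25 × (1 − 0.43) × 0.35 = 0.049875
  shaft misalignment: 0.34 × (1 − 0.35) × 0.49 = 0.10829
  seal failure: 0.12 × (1 − 0.10) × 0.44 = 0.04752
The unnormalized weights sum to 0.28358.
P(seal failure | evidence) = 0.04752 / 0.28358 ≈ 0.168.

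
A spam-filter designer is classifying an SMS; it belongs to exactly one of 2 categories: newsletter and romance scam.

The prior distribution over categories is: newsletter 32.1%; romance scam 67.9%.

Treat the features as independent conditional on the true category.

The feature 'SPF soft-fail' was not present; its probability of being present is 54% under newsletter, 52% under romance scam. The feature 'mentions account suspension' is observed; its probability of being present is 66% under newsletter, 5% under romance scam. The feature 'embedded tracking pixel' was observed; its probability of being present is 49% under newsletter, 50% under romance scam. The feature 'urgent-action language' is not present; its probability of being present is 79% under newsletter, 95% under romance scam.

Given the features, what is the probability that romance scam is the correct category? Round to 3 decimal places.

By Bayes' rule with conditional independence, the unnormalized weight for each hypothesis is prior × ∏ likelihoods (using 1 − P(present | H) for each absent feature):
  newsletter: 0.321 × (1 − 0.54) × 0.66 × 0.49 × (1 − 0.79) = 0.010028
  romance scam: 0.679 × (1 − 0.52) × 0.05 × 0.50 × (1 − 0.95) = 0.0004074
Marginal likelihood of the evidence = 0.010436.
P(romance scam | evidence) = 0.0004074 / 0.010436 ≈ 0.039.

0.039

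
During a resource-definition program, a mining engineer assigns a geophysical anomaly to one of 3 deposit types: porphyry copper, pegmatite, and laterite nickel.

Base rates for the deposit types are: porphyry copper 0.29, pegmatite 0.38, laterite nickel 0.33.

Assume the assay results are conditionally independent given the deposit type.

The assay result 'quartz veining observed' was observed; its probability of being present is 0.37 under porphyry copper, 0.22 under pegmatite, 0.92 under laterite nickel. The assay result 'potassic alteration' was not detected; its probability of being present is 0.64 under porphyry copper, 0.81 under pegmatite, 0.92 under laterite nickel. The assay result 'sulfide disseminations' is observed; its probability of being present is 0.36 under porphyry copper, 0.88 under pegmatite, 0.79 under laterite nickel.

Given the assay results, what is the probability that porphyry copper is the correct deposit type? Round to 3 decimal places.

By Bayes' rule with conditional independence, the unnormalized weight for each hypothesis is prior × ∏ likelihoods (using 1 − P(present | H) for each absent assay result):
  porphyry copper: 0.29 × 0.37 × (1 − 0.64) × 0.36 = 0.013906
  pegmatite: 0.38 × 0.22 × (1 − 0.81) × 0.88 = 0.013978
  laterite nickel: 0.33 × 0.92 × (1 − 0.92) × 0.79 = 0.019188
Normalizing constant Z = 0.013906 + 0.013978 + 0.019188 = 0.047072.
P(porphyry copper | evidence) = 0.013906 / 0.047072 ≈ 0.295.

0.295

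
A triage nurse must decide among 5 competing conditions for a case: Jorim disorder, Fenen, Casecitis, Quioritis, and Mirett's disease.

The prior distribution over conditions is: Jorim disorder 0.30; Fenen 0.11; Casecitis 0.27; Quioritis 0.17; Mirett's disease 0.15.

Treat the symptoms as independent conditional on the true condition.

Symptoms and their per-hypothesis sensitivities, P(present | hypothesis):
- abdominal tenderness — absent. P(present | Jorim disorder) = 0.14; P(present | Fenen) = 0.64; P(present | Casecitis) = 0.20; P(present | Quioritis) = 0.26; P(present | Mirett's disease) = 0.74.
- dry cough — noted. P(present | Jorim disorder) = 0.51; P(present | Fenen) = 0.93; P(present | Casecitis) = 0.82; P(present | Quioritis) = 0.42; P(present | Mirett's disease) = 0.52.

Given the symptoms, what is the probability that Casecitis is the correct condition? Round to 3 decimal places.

By Bayes' rule with conditional independence, the unnormalized weight for each hypothesis is prior × ∏ likelihoods (using 1 − P(present | H) for each absent symptom):
  Jorim disorder: 0.30 × (1 − 0.14) × 0.51 = 0.13158
  Fenen: 0.11 × (1 − 0.64) × 0.93 = 0.036828
  Casecitis: 0.27 × (1 − 0.20) × 0.82 = 0.17712
  Quioritis: 0.17 × (1 − 0.26) × 0.42 = 0.052836
  Mirett's disease: 0.15 × (1 − 0.74) × 0.52 = 0.02028
Marginal likelihood of the evidence = 0.41864.
P(Casecitis | evidence) = 0.17712 / 0.41864 ≈ 0.423.

0.423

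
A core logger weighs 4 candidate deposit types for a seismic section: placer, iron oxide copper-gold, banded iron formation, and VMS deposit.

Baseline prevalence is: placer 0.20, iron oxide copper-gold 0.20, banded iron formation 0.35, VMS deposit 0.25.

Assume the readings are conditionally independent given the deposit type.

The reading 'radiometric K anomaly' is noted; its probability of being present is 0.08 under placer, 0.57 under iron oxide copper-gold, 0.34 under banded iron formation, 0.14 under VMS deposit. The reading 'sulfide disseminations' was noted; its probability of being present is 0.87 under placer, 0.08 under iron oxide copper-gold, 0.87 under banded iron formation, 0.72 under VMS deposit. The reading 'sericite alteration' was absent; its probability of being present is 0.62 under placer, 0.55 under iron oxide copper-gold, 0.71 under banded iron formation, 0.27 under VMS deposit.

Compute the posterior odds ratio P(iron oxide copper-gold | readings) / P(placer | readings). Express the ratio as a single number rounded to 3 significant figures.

0.776

Unnormalized posterior weight (prior times the reading likelihoods) for each of the two hypotheses (using 1 − P(present | H) for each absent reading):
  iron oxide copper-gold: 0.20 × 0.57 × 0.08 × (1 − 0.55) = 0.004104
  placer: 0.20 × 0.08 × 0.87 × (1 − 0.62) = 0.0052896
Odds(iron oxide copper-gold : placer) = 0.004104 / 0.0052896 ≈ 0.776.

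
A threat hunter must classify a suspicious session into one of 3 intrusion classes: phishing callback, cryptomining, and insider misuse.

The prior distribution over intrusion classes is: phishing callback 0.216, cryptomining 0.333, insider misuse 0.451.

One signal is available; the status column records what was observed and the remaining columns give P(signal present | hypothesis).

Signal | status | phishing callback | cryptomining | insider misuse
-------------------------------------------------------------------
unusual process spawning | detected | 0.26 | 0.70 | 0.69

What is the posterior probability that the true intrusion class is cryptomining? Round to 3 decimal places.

Multiply each prior by the likelihood of the signal:
  phishing callback: 0.216 × 0.26 = 0.05616
  cryptomining: 0.333 × 0.70 = 0.2331
  insider misuse: 0.451 × 0.69 = 0.31119
The unnormalized weights sum to 0.60045.
P(cryptomining | evidence) = 0.2331 / 0.60045 ≈ 0.388.

0.388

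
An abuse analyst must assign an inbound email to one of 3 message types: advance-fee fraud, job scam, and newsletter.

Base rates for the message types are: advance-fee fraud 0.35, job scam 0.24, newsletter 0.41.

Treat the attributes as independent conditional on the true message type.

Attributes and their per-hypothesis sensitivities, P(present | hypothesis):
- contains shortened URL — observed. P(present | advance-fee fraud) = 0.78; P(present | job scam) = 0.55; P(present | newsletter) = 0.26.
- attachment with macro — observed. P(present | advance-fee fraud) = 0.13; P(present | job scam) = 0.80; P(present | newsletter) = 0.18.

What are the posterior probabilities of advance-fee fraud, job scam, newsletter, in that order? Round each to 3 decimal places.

For each hypothesis, the unnormalized posterior weight is prior × product of the attribute likelihoods:
  advance-fee fraud: 0.35 × 0.78 × 0.13 = 0.03549
  job scam: 0.24 × 0.55 × 0.80 = 0.1056
  newsletter: 0.41 × 0.26 × 0.18 = 0.019188
Normalizing constant Z = 0.03549 + 0.1056 + 0.019188 = 0.16028.
P(advance-fee fraud | evidence) = 0.03549 / 0.16028 ≈ 0.221
P(job scam | evidence) = 0.1056 / 0.16028 ≈ 0.659
P(newsletter | evidence) = 0.019188 / 0.16028 ≈ 0.120

0.221, 0.659, 0.120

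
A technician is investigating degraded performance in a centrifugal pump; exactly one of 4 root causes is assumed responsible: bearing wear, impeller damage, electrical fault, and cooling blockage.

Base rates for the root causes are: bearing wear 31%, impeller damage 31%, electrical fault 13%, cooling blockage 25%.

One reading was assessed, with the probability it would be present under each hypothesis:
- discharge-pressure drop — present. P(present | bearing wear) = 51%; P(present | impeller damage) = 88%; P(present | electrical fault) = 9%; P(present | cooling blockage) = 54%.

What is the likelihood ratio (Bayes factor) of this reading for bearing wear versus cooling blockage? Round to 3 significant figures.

0.944

Likelihood of this reading under each hypothesis:
  bearing wear: 0.51
  cooling blockage: 0.54
Bayes factor = 0.51 / 0.54 ≈ 0.944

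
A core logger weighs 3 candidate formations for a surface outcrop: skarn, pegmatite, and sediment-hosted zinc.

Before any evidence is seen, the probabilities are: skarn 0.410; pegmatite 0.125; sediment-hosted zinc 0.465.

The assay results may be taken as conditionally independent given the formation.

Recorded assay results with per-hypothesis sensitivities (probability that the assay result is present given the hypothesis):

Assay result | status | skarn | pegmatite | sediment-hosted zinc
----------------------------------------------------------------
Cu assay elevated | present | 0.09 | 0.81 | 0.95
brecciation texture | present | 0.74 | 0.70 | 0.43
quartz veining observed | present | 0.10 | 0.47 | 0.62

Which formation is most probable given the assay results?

By Bayes' rule with conditional independence, the unnormalized weight for each hypothesis is prior × ∏ likelihoods:
  skarn: 0.410 × 0.09 × 0.74 × 0.10 = 0.0027306
  pegmatite: 0.125 × 0.81 × 0.70 × 0.47 = 0.033311
  sediment-hosted zinc: 0.465 × 0.95 × 0.43 × 0.62 = 0.11777
Marginal likelihood of the evidence = 0.15381.
P(skarn | evidence) ≈ 0.0027306 / 0.15381 ≈ 0.018
P(pegmatite | evidence) ≈ 0.033311 / 0.15381 ≈ 0.217
P(sediment-hosted zinc | evidence) ≈ 0.11777 / 0.15381 ≈ 0.766
The largest is 0.766, so sediment-hosted zinc is most probable.

sediment-hosted zinc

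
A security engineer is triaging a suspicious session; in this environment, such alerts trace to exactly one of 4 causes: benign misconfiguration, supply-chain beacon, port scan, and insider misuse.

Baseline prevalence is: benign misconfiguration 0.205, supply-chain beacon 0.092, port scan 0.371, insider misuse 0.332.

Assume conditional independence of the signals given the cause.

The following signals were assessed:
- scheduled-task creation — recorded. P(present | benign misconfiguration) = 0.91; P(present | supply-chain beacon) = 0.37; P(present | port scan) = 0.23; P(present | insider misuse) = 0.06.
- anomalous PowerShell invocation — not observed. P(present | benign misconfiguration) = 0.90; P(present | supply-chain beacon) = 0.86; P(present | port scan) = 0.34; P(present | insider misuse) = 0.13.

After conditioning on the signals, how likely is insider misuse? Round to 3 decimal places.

By Bayes' rule with conditional independence, the unnormalized weight for each hypothesis is prior × ∏ likelihoods (using 1 − P(present | H) for each absent signal):
  benign misconfiguration: 0.205 × 0.91 × (1 − 0.90) = 0.018655
  supply-chain beacon: 0.092 × 0.37 × (1 − 0.86) = 0.0047656
  port scan: 0.371 × 0.23 × (1 − 0.34) = 0.056318
  insider misuse: 0.332 × 0.06 × (1 − 0.13) = 0.01733
Normalizing constant Z = 0.018655 + 0.0047656 + 0.056318 + 0.01733 = 0.097069.
P(insider misuse | evidence) = 0.01733 / 0.097069 ≈ 0.179.

0.179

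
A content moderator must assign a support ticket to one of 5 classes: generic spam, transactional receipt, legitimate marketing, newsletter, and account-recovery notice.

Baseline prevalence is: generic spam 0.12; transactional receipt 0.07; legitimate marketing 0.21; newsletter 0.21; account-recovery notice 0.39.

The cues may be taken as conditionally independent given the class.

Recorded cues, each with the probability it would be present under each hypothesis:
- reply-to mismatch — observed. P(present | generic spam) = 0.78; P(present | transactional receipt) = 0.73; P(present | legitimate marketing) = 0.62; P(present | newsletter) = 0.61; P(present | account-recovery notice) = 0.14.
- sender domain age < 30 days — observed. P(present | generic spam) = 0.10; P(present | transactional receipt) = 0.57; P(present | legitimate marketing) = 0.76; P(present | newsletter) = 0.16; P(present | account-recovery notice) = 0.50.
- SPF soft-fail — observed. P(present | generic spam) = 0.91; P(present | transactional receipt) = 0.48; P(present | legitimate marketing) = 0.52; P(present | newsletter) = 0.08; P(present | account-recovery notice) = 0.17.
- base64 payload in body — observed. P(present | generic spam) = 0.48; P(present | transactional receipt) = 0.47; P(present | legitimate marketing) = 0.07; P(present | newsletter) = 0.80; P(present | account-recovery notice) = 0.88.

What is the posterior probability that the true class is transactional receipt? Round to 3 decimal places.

Multiply each prior by the joint likelihood of the cue pattern:
  generic spam: 0.12 × 0.78 × 0.10 × 0.91 × 0.48 = 0.0040884
  transactional receipt: 0.07 × 0.73 × 0.57 × 0.48 × 0.47 = 0.0065711
  legitimate marketing: 0.21 × 0.62 × 0.76 × 0.52 × 0.07 = 0.0036019
  newsletter: 0.21 × 0.61 × 0.16 × 0.08 × 0.80 = 0.0013117
  account-recovery notice: 0.39 × 0.14 × 0.50 × 0.17 × 0.88 = 0.0040841
The unnormalized weights sum to 0.019657.
P(transactional receipt | evidence) = 0.0065711 / 0.019657 ≈ 0.334.

0.334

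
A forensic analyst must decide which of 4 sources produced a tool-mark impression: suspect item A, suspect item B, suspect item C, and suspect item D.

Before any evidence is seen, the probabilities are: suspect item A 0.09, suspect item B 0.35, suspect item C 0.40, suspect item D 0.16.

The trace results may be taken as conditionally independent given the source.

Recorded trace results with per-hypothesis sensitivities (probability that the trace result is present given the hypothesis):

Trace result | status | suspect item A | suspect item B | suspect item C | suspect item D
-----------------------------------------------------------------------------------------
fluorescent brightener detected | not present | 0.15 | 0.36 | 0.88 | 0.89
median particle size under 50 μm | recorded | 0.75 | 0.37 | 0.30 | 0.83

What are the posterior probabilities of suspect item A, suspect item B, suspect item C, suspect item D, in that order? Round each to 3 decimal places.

0.339, 0.490, 0.085, 0.086

By Bayes' rule with conditional independence, the unnormalized weight for each hypothesis is prior × ∏ likelihoods (using 1 − P(present | H) for each absent trace result):
  suspect item A: 0.09 × (1 − 0.15) × 0.75 = 0.057375
  suspect item B: 0.35 × (1 − 0.36) × 0.37 = 0.08288
  suspect item C: 0.40 × (1 − 0.88) × 0.30 = 0.0144
  suspect item D: 0.16 × (1 − 0.89) × 0.83 = 0.014608
The unnormalized weights sum to 0.16926.
P(suspect item A | evidence) = 0.057375 / 0.16926 ≈ 0.339
P(suspect item B | evidence) = 0.08288 / 0.16926 ≈ 0.490
P(suspect item C | evidence) = 0.0144 / 0.16926 ≈ 0.085
P(suspect item D | evidence) = 0.014608 / 0.16926 ≈ 0.086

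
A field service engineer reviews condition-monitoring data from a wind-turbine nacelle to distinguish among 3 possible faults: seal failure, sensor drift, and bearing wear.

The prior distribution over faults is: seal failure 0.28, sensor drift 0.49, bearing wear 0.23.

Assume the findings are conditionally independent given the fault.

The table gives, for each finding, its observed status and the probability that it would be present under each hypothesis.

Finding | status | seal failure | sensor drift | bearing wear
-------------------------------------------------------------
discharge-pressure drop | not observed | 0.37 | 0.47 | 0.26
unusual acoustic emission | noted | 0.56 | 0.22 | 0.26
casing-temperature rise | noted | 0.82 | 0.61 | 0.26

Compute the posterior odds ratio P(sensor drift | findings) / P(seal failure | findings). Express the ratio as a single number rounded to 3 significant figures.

0.430

The normalizing constant cancels in an odds ratio, so compute prior × likelihood for the two hypotheses only (using 1 − P(present | H) for each absent finding):
  sensor drift: 0.49 × (1 − 0.47) × 0.22 × 0.61 = 0.034852
  seal failure: 0.28 × (1 − 0.37) × 0.56 × 0.82 = 0.081003
Odds(sensor drift : seal failure) = 0.034852 / 0.081003 ≈ 0.430.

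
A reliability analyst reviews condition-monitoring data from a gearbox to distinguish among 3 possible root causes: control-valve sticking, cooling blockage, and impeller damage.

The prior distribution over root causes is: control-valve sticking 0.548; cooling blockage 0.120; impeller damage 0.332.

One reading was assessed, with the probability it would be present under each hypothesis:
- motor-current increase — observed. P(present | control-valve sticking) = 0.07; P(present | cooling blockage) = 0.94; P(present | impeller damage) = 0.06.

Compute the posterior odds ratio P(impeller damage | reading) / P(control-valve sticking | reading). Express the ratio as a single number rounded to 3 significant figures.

0.519

Unnormalized posterior weight (prior times the reading likelihood) for each of the two hypotheses:
  impeller damage: 0.332 × 0.06 = 0.01992
  control-valve sticking: 0.548 × 0.07 = 0.03836
Posterior odds = 0.01992 / 0.03836 ≈ 0.519.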